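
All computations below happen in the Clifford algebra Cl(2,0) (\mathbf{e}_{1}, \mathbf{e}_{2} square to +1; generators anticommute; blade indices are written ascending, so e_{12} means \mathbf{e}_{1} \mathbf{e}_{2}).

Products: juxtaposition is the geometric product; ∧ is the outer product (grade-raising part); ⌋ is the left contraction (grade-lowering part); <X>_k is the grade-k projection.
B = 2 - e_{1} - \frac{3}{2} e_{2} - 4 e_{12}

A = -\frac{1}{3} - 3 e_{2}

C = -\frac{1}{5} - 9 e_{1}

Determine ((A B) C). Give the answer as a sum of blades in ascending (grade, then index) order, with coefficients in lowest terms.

step 1: \frac{23}{6} - \frac{35}{3} e_{1} - \frac{11}{2} e_{2} - \frac{5}{3} e_{12}
step 2: \frac{3127}{30} - \frac{193}{6} e_{1} - \frac{139}{10} e_{2} - \frac{295}{6} e_{12}
Answer: \frac{3127}{30} - \frac{193}{6} e_{1} - \frac{139}{10} e_{2} - \frac{295}{6} e_{12}


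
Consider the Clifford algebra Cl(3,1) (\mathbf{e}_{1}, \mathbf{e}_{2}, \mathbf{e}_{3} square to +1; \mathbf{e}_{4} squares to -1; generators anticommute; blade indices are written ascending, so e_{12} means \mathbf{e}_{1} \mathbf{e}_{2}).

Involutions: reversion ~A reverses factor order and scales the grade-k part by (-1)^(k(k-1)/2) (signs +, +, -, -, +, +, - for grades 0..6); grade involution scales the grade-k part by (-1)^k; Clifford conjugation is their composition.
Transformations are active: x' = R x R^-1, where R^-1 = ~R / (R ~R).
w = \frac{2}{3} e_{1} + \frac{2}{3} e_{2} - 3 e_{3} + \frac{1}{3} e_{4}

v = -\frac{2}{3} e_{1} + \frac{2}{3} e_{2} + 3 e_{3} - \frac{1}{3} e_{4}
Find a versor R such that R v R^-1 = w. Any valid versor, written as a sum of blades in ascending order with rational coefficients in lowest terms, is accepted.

Here q(v) = q(w) = \frac{88}{9}; the classical choice R = v + w = \frac{4}{3} e_{2} then realises v -> w under the sandwich.
Answer: \frac{4}{3} e_{2}


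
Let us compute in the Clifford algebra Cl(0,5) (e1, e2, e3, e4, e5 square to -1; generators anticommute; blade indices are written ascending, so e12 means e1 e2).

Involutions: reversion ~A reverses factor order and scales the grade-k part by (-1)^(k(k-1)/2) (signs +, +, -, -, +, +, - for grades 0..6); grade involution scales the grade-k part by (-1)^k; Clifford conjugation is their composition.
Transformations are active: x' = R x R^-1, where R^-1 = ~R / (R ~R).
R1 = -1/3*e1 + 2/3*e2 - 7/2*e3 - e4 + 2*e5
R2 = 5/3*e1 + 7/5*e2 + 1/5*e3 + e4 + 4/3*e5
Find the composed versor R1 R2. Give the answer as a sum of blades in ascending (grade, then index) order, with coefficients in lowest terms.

Distribute over the terms of R1 (each basis-blade product reordered to ascending indices, repeated generators contracted through their squares):
(-1/3*e1) R2 = 5/9 - 7/15*e12 - 1/15*e13 - 1/3*e14 - 4/9*e15
(2/3*e2) R2 = -14/15 - 10/9*e12 + 2/15*e23 + 2/3*e24 + 8/9*e25
(-7/2*e3) R2 = 7/10 + 35/6*e13 + 49/10*e23 - 7/2*e34 - 14/3*e35
(-e4) R2 = 1 + 5/3*e14 + 7/5*e24 + 1/5*e34 - 4/3*e45
(2*e5) R2 = -8/3 - 10/3*e15 - 14/5*e25 - 2/5*e35 - 2*e45
Summing the partial products and collecting blades:
Answer: -121/90 - 71/45*e12 + 173/30*e13 + 4/3*e14 - 34/9*e15 + 151/30*e23 + 31/15*e24 - 86/45*e25 - 33/10*e34 - 76/15*e35 - 10/3*e45


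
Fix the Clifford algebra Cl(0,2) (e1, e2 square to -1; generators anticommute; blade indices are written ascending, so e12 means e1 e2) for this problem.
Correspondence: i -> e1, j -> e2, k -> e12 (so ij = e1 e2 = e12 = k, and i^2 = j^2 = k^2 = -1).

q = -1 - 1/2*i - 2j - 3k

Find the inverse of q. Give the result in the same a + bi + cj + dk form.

In blades: q = -1 - 1/2*e1 - 2*e2 - 3*e12.
With qbar = -1 + 1/2*e1 + 2*e2 + 3*e12 (scalar fixed, mapped units negated), q qbar = 57/4 (the sum of squared coefficients), so q^-1 = qbar / (57/4) = -4/57 + 2/57*e1 + 8/57*e2 + 4/19*e12; translating back:
Answer: -4/57 + 2/57*i + 8/57*j + 4/19*k


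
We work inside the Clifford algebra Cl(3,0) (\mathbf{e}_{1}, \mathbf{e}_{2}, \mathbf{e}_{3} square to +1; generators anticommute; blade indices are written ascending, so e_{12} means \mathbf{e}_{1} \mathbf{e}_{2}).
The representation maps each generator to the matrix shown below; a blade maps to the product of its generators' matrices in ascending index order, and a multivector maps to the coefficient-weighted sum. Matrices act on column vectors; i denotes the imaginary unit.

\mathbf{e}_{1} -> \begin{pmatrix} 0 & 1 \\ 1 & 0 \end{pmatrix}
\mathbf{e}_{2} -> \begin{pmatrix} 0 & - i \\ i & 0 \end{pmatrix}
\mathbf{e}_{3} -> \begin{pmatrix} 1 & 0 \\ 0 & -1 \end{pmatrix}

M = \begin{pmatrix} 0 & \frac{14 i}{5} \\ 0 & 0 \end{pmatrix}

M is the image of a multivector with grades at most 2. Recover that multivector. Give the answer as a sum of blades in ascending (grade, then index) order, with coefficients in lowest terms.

Method: 1, rho(e_{1}), rho(e_{2}), rho(e_{3}) form a trace-orthogonal basis of the 2x2 complex matrices (tr(X Y) = 2 if X = Y, else 0), so M = m0*1 + m1*rho(e_{1}) + m2*rho(e_{2}) + m3*rho(e_{3}) with m0 = tr(M)/2 = 0, m1 = tr(M rho(e_{1}))/2 = \frac{7 i}{5}, m2 = tr(M rho(e_{2}))/2 = - \frac{7}{5}, m3 = tr(M rho(e_{3}))/2 = 0.
Multiplying table entries, the bivector images are rho(e_{12}) = i*rho(e_{3}), rho(e_{13}) = -i*rho(e_{2}), rho(e_{23}) = i*rho(e_{1}); with real blade coefficients the real parts of m0..m3 are the coefficients of 1, e_{1}, e_{2}, e_{3} and the imaginary parts give the bivectors (e_{23}: Im m1, e_{13}: -Im m2, e_{12}: Im m3).
Answer: -\frac{7}{5} e_{2} + \frac{7}{5} e_{23}


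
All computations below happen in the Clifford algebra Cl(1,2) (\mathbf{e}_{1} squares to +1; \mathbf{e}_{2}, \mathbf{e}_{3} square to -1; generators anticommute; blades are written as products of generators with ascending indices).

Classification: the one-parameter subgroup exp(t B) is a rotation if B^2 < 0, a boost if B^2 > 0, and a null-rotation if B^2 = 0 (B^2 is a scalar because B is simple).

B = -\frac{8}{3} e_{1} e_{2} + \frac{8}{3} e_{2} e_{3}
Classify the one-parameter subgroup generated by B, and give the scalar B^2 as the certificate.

B^2 term by term: the squares give (-\frac{8}{3})^2*(e_{1} e_{2})^2 + (\frac{8}{3})^2*(e_{2} e_{3})^2 = \frac{64}{9}*(+1) + \frac{64}{9}*(-1) = 0 (each basis 2-blade squares to minus the product of its generators' squares); cross terms between blades sharing an index anticommute and cancel. So B^2 = 0.
Answer: null-rotation, certificate B^2 = 0. The class reads off the invariant scalar 0 directly.


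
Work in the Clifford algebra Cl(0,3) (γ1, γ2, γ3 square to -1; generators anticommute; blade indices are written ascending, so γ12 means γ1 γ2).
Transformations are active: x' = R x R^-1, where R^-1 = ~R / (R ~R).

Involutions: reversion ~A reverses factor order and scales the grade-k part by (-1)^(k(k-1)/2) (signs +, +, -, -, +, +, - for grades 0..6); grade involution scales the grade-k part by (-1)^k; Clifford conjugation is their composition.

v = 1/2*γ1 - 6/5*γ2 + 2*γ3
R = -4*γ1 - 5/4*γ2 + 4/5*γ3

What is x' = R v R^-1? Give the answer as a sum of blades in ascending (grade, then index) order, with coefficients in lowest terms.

~R = -4*γ1 - 5/4*γ2 + 4/5*γ3, and R ~R = -7281/400, so R^-1 = ~R / (-7281/400).
R v = -11/10 + 217/40*γ12 - 42/5*γ13 - 77/50*γ23
Answer: -14321/14562*γ1 + 38186/36405*γ2 - 13858/7281*γ3


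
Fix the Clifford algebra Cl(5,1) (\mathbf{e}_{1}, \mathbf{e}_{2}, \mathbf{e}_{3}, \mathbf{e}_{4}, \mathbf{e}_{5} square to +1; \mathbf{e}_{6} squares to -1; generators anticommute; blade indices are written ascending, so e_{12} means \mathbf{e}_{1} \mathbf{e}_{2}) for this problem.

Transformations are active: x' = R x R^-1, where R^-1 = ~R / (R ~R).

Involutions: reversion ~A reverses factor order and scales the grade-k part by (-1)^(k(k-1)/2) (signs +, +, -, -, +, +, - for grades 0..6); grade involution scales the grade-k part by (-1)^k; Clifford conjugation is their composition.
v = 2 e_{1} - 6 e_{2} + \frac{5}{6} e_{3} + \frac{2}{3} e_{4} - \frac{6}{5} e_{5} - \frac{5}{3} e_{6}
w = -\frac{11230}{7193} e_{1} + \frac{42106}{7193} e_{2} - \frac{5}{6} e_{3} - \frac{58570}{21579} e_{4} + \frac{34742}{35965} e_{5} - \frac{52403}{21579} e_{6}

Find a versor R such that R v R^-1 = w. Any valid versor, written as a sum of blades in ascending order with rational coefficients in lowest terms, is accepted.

A norm check does it: q(v) = q(w) = \frac{35821}{900}, hence R = v + w = \frac{3156}{7193} e_{1} - \frac{1052}{7193} e_{2} - \frac{14728}{7193} e_{4} - \frac{8416}{35965} e_{5} - \frac{29456}{7193} e_{6} realises the map — parallel part kept, (v - w)/2 negated, v carried to w.
Answer: \frac{3156}{7193} e_{1} - \frac{1052}{7193} e_{2} - \frac{14728}{7193} e_{4} - \frac{8416}{35965} e_{5} - \frac{29456}{7193} e_{6}


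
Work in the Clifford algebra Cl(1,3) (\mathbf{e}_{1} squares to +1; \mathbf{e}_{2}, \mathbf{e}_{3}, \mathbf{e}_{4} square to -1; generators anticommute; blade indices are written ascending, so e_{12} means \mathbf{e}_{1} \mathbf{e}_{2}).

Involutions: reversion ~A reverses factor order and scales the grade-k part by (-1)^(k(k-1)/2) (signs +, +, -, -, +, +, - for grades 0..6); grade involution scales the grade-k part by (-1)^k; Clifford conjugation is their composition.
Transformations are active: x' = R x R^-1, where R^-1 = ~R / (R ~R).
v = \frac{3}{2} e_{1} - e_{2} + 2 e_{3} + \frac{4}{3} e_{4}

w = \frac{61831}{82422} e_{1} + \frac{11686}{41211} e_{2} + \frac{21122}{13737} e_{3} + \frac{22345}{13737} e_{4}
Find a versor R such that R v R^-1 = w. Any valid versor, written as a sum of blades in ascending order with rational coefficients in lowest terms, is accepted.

R = v + w = \frac{92732}{41211} e_{1} - \frac{29525}{41211} e_{2} + \frac{48596}{13737} e_{3} + \frac{40661}{13737} e_{4} works: the equal norms (-\frac{163}{36}) guarantee its sandwich swaps v into w.
Answer: \frac{92732}{41211} e_{1} - \frac{29525}{41211} e_{2} + \frac{48596}{13737} e_{3} + \frac{40661}{13737} e_{4}


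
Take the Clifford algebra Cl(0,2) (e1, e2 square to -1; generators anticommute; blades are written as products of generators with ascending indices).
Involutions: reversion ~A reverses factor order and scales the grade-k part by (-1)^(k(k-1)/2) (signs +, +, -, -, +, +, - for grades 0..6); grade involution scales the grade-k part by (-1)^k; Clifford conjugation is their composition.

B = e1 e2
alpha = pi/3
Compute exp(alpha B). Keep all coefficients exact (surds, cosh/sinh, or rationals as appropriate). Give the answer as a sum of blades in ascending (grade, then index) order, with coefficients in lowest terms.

B^2 = (1)^2*(e1 e2)^2 = 1*(-1) = -1 (a basis 2-blade squares to minus the product of its generators' squares).
B^2 = -1 — the negative square puts this in the circular regime; l = 1, alpha*l = pi/3, so exp(alpha B) = cos(pi/3) + (sin(pi/3)/1)*B = 1/2 + (sqrt(3)/2)*B.
Answer: 1/2 + sqrt(3)/2*e1 e2


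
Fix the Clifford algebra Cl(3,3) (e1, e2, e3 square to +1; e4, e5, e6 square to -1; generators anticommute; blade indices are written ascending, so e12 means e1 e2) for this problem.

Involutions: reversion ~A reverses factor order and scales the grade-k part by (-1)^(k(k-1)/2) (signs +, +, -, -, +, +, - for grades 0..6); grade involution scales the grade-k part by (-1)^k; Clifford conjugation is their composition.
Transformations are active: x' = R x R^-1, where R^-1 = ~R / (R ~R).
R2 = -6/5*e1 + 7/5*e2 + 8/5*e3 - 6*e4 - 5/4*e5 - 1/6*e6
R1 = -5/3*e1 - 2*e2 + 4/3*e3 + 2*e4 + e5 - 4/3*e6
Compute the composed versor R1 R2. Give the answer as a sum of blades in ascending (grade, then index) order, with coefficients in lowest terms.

Distribute over the terms of R1 (each basis-blade product reordered to ascending indices, repeated generators contracted through their squares):
(-5/3*e1) R2 = 2 - 7/3*e12 - 8/3*e13 + 10*e14 + 25/12*e15 + 5/18*e16
(-2*e2) R2 = -14/5 - 12/5*e12 - 16/5*e23 + 12*e24 + 5/2*e25 + 1/3*e26
(4/3*e3) R2 = 32/15 + 8/5*e13 - 28/15*e23 - 8*e34 - 5/3*e35 - 2/9*e36
(2*e4) R2 = 12 + 12/5*e14 - 14/5*e24 - 16/5*e34 - 5/2*e45 - 1/3*e46
(e5) R2 = 5/4 + 6/5*e15 - 7/5*e25 - 8/5*e35 + 6*e45 - 1/6*e56
(-4/3*e6) R2 = -2/9 - 8/5*e16 + 28/15*e26 + 32/15*e36 - 8*e46 - 5/3*e56
Summing the partial products and collecting blades:
Answer: 517/36 - 71/15*e12 - 16/15*e13 + 62/5*e14 + 197/60*e15 - 119/90*e16 - 76/15*e23 + 46/5*e24 + 11/10*e25 + 11/5*e26 - 56/5*e34 - 49/15*e35 + 86/45*e36 + 7/2*e45 - 25/3*e46 - 11/6*e56


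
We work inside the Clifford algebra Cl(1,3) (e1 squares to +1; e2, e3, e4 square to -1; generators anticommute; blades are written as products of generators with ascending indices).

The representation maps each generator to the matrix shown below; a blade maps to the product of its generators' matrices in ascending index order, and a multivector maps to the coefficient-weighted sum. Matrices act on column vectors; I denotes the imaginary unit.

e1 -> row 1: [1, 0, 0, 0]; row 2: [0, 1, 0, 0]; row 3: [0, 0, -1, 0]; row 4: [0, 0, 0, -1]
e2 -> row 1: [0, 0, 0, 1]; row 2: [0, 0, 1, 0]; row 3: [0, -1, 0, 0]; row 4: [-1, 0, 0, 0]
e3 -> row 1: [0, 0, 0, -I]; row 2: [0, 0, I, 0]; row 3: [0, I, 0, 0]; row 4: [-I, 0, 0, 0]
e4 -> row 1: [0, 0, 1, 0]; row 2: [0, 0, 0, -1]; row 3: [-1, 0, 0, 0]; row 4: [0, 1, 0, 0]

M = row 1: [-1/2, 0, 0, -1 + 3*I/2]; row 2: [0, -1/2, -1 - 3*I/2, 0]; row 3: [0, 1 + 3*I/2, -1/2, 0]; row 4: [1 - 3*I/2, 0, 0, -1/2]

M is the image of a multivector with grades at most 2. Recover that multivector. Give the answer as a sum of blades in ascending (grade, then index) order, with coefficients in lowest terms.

Method: the blade images are trace-orthogonal — tr(rho(e_A) rho(e_B)^-1) = 4 if A = B and 0 otherwise — and rho(e_A)^-1 = (e_A)^2 * rho(e_A) with (e_A)^2 = +1 or -1, so the coefficient of e_A in the preimage is (e_A)^2 * tr(M rho(e_A))/4.
Nonzero projections over blades of grade <= 2: 1: (1)^2 = +1, tr(M 1) = -2, coefficient -1/2; e2: (e2)^2 = -1, tr(M rho(e2)) = 4, coefficient -1; e1 e3: (e1 e3)^2 = +1, tr(M rho(e1 e3)) = -6, coefficient -3/2. Every other blade of grade <= 2 projects to 0.
Answer: -1/2 - e2 - 3/2*e1 e3


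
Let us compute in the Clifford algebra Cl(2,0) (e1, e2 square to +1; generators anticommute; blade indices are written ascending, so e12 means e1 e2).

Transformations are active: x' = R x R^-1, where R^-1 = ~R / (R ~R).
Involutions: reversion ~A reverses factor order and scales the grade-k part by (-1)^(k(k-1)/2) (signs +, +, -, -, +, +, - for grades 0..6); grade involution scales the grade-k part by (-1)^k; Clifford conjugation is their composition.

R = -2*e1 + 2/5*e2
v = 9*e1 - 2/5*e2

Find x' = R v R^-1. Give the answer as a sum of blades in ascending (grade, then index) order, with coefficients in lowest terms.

~R = -2*e1 + 2/5*e2, and R ~R = 104/25, so R^-1 = ~R / (104/25).
R v = -454/25 - 14/5*e12
Answer: 110/13*e1 - 201/65*e2


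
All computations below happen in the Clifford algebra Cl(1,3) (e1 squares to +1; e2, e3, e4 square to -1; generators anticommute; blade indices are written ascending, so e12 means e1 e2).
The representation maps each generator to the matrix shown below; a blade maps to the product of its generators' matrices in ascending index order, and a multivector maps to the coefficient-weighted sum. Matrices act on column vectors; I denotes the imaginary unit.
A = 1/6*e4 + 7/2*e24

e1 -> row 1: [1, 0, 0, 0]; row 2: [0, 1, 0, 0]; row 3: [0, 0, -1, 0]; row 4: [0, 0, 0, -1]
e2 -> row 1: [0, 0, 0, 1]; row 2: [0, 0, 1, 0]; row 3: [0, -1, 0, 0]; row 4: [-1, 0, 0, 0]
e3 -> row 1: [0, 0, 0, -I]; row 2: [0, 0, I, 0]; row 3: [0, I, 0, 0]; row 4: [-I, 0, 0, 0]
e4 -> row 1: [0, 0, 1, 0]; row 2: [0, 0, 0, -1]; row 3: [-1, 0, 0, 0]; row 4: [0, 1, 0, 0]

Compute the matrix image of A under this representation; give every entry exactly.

Bivector images (products of the table entries): rho(e24) = rho(e2)rho(e4) = row 1: [0, 1, 0, 0]; row 2: [-1, 0, 0, 0]; row 3: [0, 0, 0, 1]; row 4: [0, 0, -1, 0].
M = (1/6)*rho(e4) + (7/2)*rho(e24), summed entrywise:
Answer: row 1: [0, 7/2, 1/6, 0]; row 2: [-7/2, 0, 0, -1/6]; row 3: [-1/6, 0, 0, 7/2]; row 4: [0, 1/6, -7/2, 0]


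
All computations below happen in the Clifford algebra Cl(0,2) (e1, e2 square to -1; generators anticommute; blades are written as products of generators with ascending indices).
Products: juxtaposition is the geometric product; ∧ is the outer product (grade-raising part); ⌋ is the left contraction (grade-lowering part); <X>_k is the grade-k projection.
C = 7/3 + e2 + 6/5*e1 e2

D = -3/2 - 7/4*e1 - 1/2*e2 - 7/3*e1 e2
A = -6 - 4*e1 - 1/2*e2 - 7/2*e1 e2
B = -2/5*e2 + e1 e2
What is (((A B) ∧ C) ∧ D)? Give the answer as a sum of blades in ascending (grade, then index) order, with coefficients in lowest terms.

step 1: 33/10 - 19/10*e1 + 32/5*e2 - 22/5*e1 e2
step 2: 77/10 - 133/30*e1 + 547/30*e2 - 1231/150*e1 e2
step 3: -231/20 - 273/40*e1 - 156/5*e2 + 17081/600*e1 e2
Answer: -231/20 - 273/40*e1 - 156/5*e2 + 17081/600*e1 e2


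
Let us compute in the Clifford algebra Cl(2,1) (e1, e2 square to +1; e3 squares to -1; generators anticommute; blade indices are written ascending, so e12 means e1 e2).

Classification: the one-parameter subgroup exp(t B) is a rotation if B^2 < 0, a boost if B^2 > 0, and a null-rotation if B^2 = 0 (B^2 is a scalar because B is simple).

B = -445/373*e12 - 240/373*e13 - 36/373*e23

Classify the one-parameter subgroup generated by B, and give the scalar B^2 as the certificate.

B^2 term by term: the squares give (-445/373)^2*(e12)^2 + (-240/373)^2*(e13)^2 + (-36/373)^2*(e23)^2 = 198025/139129*(-1) + 57600/139129*(+1) + 1296/139129*(+1) = -1 (each basis 2-blade squares to minus the product of its generators' squares); cross terms between blades sharing an index anticommute and cancel. So B^2 = -1.
Answer: rotation, certificate B^2 = -1. One invariant decides it: the square -1 survives every conjugation, and its sign is exactly the classification.


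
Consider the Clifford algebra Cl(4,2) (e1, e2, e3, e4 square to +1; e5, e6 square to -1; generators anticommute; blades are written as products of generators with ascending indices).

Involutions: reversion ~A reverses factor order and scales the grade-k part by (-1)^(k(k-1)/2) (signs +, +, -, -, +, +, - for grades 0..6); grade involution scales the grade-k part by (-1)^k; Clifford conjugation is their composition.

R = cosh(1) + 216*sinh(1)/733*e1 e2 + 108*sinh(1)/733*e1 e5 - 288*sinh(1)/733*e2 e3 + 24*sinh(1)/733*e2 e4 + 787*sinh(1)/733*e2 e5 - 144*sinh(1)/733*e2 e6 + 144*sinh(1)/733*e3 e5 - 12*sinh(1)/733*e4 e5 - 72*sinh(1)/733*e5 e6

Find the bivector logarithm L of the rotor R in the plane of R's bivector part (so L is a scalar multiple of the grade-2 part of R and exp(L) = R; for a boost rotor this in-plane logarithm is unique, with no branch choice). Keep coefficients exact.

The scalar part of R is cosh(1), so cosh pins the rapidity up to sign — the sign comes from the bivector part; dividing that part by sinh of the rapidity yields the plane, and the in-plane L = rapidity * plane is unique because the two sign choices cancel.
Concretely: cosh(rapidity) = cosh(1) gives rapidity = ±1, and since rapidity/sinh(rapidity) is even the sign is immaterial: L = (rapidity/sinh(rapidity)) * <R>_2 = (1/sinh(1)) * <R>_2.
Answer: 216/733*e1 e2 + 108/733*e1 e5 - 288/733*e2 e3 + 24/733*e2 e4 + 787/733*e2 e5 - 144/733*e2 e6 + 144/733*e3 e5 - 12/733*e4 e5 - 72/733*e5 e6


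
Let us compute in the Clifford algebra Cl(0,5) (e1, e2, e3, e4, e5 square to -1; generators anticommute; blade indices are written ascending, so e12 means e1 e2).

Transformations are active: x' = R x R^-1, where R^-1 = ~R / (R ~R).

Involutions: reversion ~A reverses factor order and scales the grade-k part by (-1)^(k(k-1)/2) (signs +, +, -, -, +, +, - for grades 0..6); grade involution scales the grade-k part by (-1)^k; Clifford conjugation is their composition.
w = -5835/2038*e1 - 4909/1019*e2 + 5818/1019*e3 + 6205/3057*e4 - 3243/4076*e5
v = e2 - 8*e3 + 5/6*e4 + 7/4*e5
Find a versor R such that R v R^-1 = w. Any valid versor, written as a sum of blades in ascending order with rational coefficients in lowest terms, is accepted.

Reasoning: v^2 = w^2 = -9901/144 since conjugation preserves the quadratic form; R = v + w = -5835/2038*e1 - 3890/1019*e2 - 2334/1019*e3 + 5835/2038*e4 + 1945/2038*e5 is then valid when invertible, keeping its own part and reversing (v - w)/2.
Answer: -5835/2038*e1 - 3890/1019*e2 - 2334/1019*e3 + 5835/2038*e4 + 1945/2038*e5


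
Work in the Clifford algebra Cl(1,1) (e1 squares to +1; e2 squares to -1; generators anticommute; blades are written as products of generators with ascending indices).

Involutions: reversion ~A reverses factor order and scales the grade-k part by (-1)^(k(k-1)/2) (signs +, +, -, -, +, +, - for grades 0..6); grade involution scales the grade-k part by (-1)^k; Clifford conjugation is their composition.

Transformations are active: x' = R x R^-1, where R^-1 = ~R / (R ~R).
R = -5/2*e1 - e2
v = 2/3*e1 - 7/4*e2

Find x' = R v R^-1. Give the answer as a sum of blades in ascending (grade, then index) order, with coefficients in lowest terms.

~R = -5/2*e1 - e2, and R ~R = 21/4, so R^-1 = ~R / (21/4).
R v = -41/12 + 121/24*e1 e2
Answer: 163/63*e1 + 769/252*e2


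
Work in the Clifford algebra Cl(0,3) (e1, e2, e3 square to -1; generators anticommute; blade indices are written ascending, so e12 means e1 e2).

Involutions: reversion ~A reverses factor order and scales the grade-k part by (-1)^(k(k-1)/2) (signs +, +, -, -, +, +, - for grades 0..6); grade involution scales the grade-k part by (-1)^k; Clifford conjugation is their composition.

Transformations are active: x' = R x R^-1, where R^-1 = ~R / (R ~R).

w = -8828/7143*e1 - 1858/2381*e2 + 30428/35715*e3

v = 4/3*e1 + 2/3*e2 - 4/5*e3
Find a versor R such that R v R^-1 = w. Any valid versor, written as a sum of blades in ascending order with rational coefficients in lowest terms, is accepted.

Equal squares first: v^2 = w^2 = -644/225. Then v + w = 232/2381*e1 - 812/7143*e2 + 1856/35715*e3 is a versor taking v to w, provided it is invertible.
Answer: 232/2381*e1 - 812/7143*e2 + 1856/35715*e3


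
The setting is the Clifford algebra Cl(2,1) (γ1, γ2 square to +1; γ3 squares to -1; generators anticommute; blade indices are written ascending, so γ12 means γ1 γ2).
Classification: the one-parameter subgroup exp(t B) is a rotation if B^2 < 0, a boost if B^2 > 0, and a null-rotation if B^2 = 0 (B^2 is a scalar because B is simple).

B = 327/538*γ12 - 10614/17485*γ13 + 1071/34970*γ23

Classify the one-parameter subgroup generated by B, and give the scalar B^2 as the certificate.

B^2 term by term: the squares give (327/538)^2*(γ12)^2 + (-10614/17485)^2*(γ13)^2 + (1071/34970)^2*(γ23)^2 = 106929/289444*(-1) + 112656996/305725225*(+1) + 1147041/1222900900*(+1) = 0 (each basis 2-blade squares to minus the product of its generators' squares); cross terms between blades sharing an index anticommute and cancel. So B^2 = 0.
Answer: null-rotation, certificate B^2 = 0. Why this suffices: the scalar 0 survives any versor conjugation, so its sign alone determines the class however B is presented.


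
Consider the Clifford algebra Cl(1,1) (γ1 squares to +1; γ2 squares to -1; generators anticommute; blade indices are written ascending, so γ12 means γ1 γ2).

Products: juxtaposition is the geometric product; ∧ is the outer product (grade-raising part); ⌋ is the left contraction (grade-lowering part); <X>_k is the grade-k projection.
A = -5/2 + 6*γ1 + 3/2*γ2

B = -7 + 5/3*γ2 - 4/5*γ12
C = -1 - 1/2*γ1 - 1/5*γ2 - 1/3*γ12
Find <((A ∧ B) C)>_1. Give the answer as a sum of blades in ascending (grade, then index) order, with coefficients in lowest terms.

step 1: 35/2 - 42*γ1 - 44/3*γ2 + 12*γ12
step 2: -103/30 + 7297/180*γ1 + 187/6*γ2 - 503/30*γ12
step 3: 7297/180*γ1 + 187/6*γ2
Answer: 7297/180*γ1 + 187/6*γ2


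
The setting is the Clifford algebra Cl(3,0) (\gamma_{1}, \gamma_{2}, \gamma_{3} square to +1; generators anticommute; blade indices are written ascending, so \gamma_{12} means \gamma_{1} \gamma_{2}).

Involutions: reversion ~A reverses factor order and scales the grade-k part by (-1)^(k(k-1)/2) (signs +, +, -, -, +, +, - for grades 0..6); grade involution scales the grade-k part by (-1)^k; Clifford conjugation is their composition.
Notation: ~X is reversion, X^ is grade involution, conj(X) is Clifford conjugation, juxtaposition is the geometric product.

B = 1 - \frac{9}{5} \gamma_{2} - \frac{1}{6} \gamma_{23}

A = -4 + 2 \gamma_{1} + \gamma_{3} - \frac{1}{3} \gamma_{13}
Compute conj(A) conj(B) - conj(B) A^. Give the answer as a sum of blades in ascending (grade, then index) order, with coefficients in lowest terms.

first term: -4 - 2 \gamma_{1} - \frac{211}{30} \gamma_{2} - \gamma_{3} - \frac{329}{90} \gamma_{12} + \frac{1}{3} \gamma_{13} + \frac{17}{15} \gamma_{23} - \frac{14}{15} \gamma_{123}
second term: -4 - 2 \gamma_{1} - \frac{221}{30} \gamma_{2} - \gamma_{3} + \frac{319}{90} \gamma_{12} - \frac{1}{3} \gamma_{13} - \frac{37}{15} \gamma_{23} + \frac{4}{15} \gamma_{123}
Answer: \frac{1}{3} \gamma_{2} - \frac{36}{5} \gamma_{12} + \frac{2}{3} \gamma_{13} + \frac{18}{5} \gamma_{23} - \frac{6}{5} \gamma_{123}


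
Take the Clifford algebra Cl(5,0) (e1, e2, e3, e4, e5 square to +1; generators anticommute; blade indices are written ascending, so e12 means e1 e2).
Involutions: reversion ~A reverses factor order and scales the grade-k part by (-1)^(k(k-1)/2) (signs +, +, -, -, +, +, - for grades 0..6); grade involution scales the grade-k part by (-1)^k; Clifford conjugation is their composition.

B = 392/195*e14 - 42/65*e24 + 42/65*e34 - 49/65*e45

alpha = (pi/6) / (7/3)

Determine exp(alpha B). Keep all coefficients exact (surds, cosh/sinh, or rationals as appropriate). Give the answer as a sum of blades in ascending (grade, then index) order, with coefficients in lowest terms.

B^2 term by term: the squares give (392/195)^2*(e14)^2 + (-42/65)^2*(e24)^2 + (42/65)^2*(e34)^2 + (-49/65)^2*(e45)^2 = 153664/38025*(-1) + 1764/4225*(-1) + 1764/4225*(-1) + 2401/4225*(-1) = -49/9 (each basis 2-blade squares to minus the product of its generators' squares); cross terms between blades sharing an index anticommute and cancel. So B^2 = -49/9.
B^2 = -49/9 — circular case — the even/odd split gives cos and sin: l = 7/3, alpha*l = pi/6, so exp(alpha B) = cos(pi/6) + (sin(pi/6)/(7/3))*B = sqrt(3)/2 + (3/14)*B.
Answer: sqrt(3)/2 + 28/65*e14 - 9/65*e24 + 9/65*e34 - 21/130*e45


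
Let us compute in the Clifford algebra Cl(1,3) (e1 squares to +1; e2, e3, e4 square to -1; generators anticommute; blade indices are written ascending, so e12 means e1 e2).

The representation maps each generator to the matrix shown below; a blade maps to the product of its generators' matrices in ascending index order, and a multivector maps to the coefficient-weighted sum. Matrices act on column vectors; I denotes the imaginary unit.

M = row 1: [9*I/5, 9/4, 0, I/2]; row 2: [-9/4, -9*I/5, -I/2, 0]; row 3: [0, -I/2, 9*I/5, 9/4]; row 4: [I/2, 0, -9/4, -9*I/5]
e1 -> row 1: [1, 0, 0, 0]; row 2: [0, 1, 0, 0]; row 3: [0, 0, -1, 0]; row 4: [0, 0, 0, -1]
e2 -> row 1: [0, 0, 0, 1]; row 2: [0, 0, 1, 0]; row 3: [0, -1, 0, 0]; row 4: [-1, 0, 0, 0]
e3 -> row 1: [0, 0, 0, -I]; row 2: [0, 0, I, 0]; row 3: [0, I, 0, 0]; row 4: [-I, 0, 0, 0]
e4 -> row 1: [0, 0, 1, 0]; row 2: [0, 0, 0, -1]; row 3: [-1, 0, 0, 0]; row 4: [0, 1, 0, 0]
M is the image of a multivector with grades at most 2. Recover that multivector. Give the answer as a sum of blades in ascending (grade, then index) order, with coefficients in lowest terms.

Method: the blade images are trace-orthogonal — tr(rho(e_A) rho(e_B)^-1) = 4 if A = B and 0 otherwise — and rho(e_A)^-1 = (e_A)^2 * rho(e_A) with (e_A)^2 = +1 or -1, so the coefficient of e_A in the preimage is (e_A)^2 * tr(M rho(e_A))/4.
Nonzero projections over blades of grade <= 2: e3: (e3)^2 = -1, tr(M rho(e3)) = 2, coefficient -1/2; e23: (e23)^2 = -1, tr(M rho(e23)) = 36/5, coefficient -9/5; e24: (e24)^2 = -1, tr(M rho(e24)) = -9, coefficient 9/4. Every other blade of grade <= 2 projects to 0.
Answer: -1/2*e3 - 9/5*e23 + 9/4*e24


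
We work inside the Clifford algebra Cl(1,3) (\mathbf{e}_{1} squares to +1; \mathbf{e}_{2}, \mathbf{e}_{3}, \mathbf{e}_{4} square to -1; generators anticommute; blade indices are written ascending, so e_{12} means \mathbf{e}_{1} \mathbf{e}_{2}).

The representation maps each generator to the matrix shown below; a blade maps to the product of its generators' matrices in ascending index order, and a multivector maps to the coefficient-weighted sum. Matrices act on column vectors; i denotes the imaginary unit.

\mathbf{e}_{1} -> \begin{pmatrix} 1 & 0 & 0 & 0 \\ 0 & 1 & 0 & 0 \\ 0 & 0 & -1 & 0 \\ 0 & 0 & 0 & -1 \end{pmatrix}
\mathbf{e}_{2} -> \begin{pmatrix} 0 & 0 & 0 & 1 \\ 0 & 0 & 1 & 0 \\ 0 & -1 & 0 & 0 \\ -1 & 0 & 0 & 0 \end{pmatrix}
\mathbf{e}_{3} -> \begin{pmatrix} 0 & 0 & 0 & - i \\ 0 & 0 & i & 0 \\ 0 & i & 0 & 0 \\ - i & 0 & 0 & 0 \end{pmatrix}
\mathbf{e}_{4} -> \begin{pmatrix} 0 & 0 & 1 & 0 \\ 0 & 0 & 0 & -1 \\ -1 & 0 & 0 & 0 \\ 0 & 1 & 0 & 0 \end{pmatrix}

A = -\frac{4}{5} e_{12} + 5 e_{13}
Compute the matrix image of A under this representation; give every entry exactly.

Bivector images (products of the table entries): rho(e_{12}) = rho(\mathbf{e}_{1})rho(\mathbf{e}_{2}) = \begin{pmatrix} 0 & 0 & 0 & 1 \\ 0 & 0 & 1 & 0 \\ 0 & 1 & 0 & 0 \\ 1 & 0 & 0 & 0 \end{pmatrix}; rho(e_{13}) = rho(\mathbf{e}_{1})rho(\mathbf{e}_{3}) = \begin{pmatrix} 0 & 0 & 0 & - i \\ 0 & 0 & i & 0 \\ 0 & - i & 0 & 0 \\ i & 0 & 0 & 0 \end{pmatrix}.
M = (-\frac{4}{5})*rho(e_{12}) + (5)*rho(e_{13}), summed entrywise:
Answer: \begin{pmatrix} 0 & 0 & 0 & - \frac{4}{5} - 5 i \\ 0 & 0 & - \frac{4}{5} + 5 i & 0 \\ 0 & - \frac{4}{5} - 5 i & 0 & 0 \\ - \frac{4}{5} + 5 i & 0 & 0 & 0 \end{pmatrix}


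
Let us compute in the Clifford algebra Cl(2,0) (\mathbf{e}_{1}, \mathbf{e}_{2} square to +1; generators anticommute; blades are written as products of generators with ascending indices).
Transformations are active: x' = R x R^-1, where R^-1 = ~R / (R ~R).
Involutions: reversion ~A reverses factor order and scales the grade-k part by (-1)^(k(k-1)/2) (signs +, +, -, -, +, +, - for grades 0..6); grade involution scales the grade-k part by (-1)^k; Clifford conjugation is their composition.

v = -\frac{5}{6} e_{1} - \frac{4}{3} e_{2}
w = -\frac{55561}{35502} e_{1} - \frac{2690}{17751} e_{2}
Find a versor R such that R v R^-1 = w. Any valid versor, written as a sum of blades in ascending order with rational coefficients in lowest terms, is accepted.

R = v + w = -\frac{14191}{5917} e_{1} - \frac{8786}{5917} e_{2} works: the equal norms (\frac{89}{36}) guarantee its sandwich swaps v into w.
Answer: -\frac{14191}{5917} e_{1} - \frac{8786}{5917} e_{2}


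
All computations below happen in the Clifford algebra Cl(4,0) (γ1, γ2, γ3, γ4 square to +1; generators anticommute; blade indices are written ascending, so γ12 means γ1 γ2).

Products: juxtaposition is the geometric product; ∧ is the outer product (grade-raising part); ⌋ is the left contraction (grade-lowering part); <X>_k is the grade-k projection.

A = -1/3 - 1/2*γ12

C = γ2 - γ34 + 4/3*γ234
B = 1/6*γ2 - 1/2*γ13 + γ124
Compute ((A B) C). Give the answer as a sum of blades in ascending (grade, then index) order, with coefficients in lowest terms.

step 1: -1/12*γ1 - 1/18*γ2 + 1/2*γ4 + 1/6*γ13 - 1/4*γ23 - 1/3*γ124
step 2: -1/18 + 3/4*γ3 + 1/3*γ4 - 1/12*γ12 - 4/9*γ13 + 1/6*γ14 + 2/3*γ23 - 1/4*γ24 - 2/27*γ34 - 1/2*γ123 - 2/9*γ124 + 1/12*γ134 + 1/18*γ234 - 1/9*γ1234
Answer: -1/18 + 3/4*γ3 + 1/3*γ4 - 1/12*γ12 - 4/9*γ13 + 1/6*γ14 + 2/3*γ23 - 1/4*γ24 - 2/27*γ34 - 1/2*γ123 - 2/9*γ124 + 1/12*γ134 + 1/18*γ234 - 1/9*γ1234


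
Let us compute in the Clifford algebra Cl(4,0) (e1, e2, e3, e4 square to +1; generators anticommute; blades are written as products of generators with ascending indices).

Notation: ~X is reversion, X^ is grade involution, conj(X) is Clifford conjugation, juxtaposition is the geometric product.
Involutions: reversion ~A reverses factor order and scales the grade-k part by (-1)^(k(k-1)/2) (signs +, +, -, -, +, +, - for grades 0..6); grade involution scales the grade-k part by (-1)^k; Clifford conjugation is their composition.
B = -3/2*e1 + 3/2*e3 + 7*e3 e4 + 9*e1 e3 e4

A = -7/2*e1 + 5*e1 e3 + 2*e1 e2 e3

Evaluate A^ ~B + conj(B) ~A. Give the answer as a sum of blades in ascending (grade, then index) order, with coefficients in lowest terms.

first term: -21/4 + 15/2*e1 + 15/2*e3 + 45*e4 - 3*e1 e2 + 21/4*e1 e3 - 35*e1 e4 + 3*e2 e3 + 18*e2 e4 - 63/2*e3 e4 + 14*e1 e2 e4 - 49/2*e1 e3 e4
second term: -21/4 - 15/2*e1 - 15/2*e3 + 45*e4 + 3*e1 e2 - 21/4*e1 e3 - 35*e1 e4 - 3*e2 e3 + 18*e2 e4 - 63/2*e3 e4 - 14*e1 e2 e4 + 49/2*e1 e3 e4
Answer: -21/2 + 90*e4 - 70*e1 e4 + 36*e2 e4 - 63*e3 e4


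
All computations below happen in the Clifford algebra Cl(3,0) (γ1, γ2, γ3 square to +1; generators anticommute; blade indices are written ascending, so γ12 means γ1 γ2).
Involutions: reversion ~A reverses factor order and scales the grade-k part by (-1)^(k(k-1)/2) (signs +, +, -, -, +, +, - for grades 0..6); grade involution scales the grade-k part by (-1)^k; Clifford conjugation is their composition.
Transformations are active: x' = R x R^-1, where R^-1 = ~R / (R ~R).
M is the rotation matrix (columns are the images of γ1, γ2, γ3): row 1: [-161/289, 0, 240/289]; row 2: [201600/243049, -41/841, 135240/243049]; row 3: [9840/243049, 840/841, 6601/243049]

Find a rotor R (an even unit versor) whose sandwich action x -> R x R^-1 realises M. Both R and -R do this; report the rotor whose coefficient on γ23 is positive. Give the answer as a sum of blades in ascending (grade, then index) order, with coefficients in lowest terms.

Method: write R = a + b12*γ12 + b13*γ13 + b23*γ23 with a^2 + b12^2 + b13^2 + b23^2 = 1 (so R^-1 = ~R). Expanding the columns R e_j ~R gives tr M = 4a^2 - 1 and, from the antisymmetric part, M21 - M12 = -4a*b12, M13 - M31 = 4a*b13, M32 - M23 = -4a*b23.
Here tr M = -140649/243049, so a^2 = (1 + tr M)/4 = 25600/243049 and a = ±160/493. Taking a = 160/493: M21 - M12 = 201600/243049, M13 - M31 = 192000/243049, M32 - M23 = 107520/243049, giving b12 = -315/493, b13 = 300/493, b23 = -168/493, i.e. R = 160/493 - 315/493*γ12 + 300/493*γ13 - 168/493*γ23.
Its γ23 coefficient is negative, so report the other preimage -R.
Answer: -160/493 + 315/493*γ12 - 300/493*γ13 + 168/493*γ23. Sheet selection: the two-to-one cover makes ±R indistinguishable at the matrix level (trace -140649/243049), so uniqueness comes from the required sign on γ23.


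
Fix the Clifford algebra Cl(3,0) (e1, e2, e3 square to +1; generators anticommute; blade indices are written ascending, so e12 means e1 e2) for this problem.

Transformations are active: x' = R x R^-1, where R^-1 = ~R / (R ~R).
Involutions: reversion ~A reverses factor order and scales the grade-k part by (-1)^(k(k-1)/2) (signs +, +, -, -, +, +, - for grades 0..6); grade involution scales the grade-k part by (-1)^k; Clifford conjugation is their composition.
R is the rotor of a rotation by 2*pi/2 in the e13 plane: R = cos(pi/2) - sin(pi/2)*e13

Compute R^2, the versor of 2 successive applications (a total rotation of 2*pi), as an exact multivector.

The rotor phase is half the rotation angle and phases add under composition, so 2 steps in the e13 plane accumulate phase 2*(pi/2) = pi: R^2 = cos(pi) - sin(pi)*e13.
cos(pi) = -1 and sin(pi) = 0, so R^2 = -1. The total rotation 2*pi is 1 full turn, so every vector returns to itself, yet the rotor is -1, on the OTHER sheet of the double cover (an odd number of 2*pi turns).
Answer: -1


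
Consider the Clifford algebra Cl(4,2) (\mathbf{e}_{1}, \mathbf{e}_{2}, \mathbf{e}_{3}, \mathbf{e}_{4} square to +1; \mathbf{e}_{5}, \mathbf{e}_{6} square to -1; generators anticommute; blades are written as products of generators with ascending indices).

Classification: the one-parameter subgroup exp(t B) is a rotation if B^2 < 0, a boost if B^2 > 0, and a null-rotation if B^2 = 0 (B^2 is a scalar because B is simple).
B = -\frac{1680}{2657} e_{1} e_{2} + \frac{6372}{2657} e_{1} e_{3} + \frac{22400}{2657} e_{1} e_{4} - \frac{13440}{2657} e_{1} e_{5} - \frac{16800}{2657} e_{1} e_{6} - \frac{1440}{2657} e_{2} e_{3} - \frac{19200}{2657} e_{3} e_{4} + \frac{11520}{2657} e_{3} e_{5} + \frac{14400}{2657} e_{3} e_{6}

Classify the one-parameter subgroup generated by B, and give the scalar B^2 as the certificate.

B^2 term by term: the squares give (-\frac{1680}{2657})^2*(e_{1} e_{2})^2 + (\frac{6372}{2657})^2*(e_{1} e_{3})^2 + (\frac{22400}{2657})^2*(e_{1} e_{4})^2 + (-\frac{13440}{2657})^2*(e_{1} e_{5})^2 + (-\frac{16800}{2657})^2*(e_{1} e_{6})^2 + (-\frac{1440}{2657})^2*(e_{2} e_{3})^2 + (-\frac{19200}{2657})^2*(e_{3} e_{4})^2 + (\frac{11520}{2657})^2*(e_{3} e_{5})^2 + (\frac{14400}{2657})^2*(e_{3} e_{6})^2 = \frac{2822400}{7059649}*(-1) + \frac{40602384}{7059649}*(-1) + \frac{501760000}{7059649}*(-1) + \frac{180633600}{7059649}*(+1) + \frac{282240000}{7059649}*(+1) + \frac{2073600}{7059649}*(-1) + \frac{368640000}{7059649}*(-1) + \frac{132710400}{7059649}*(+1) + \frac{207360000}{7059649}*(+1) = -16 (each basis 2-blade squares to minus the product of its generators' squares); cross terms between blades sharing an index anticommute and cancel; the commuting (index-disjoint) pairs give grade-4 terms 2*c*c'*(blade product), which cancel blade by blade — e_{1} e_{2} e_{3} e_{4}: \frac{64512000}{7059649} - \frac{64512000}{7059649} = 0; e_{1} e_{2} e_{3} e_{5}: -\frac{38707200}{7059649} + \frac{38707200}{7059649} = 0; e_{1} e_{2} e_{3} e_{6}: -\frac{48384000}{7059649} + \frac{48384000}{7059649} = 0; e_{1} e_{3} e_{4} e_{5}: -\frac{516096000}{7059649} + \frac{516096000}{7059649} = 0; e_{1} e_{3} e_{4} e_{6}: -\frac{645120000}{7059649} + \frac{645120000}{7059649} = 0; e_{1} e_{3} e_{5} e_{6}: \frac{387072000}{7059649} - \frac{387072000}{7059649} = 0 — confirming B is simple. So B^2 = -16.
Answer: rotation, certificate B^2 = -16. Note: conjugating B changes its blade decomposition but never the scalar B^2 = -16, whose sign settles the classification.


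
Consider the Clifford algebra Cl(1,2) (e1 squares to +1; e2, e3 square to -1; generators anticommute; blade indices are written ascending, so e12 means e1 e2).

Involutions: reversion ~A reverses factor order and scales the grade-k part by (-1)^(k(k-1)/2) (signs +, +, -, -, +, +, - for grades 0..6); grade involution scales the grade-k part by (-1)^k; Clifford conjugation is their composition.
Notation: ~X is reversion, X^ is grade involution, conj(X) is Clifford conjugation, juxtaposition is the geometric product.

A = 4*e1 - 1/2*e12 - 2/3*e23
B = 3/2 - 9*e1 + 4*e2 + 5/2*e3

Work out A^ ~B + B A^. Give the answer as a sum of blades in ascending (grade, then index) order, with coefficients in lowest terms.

first term: 36 - 4*e1 - 17/6*e2 - 8/3*e3 - 67/4*e12 - 10*e13 - e23 + 19/4*e123
second term: 36 - 8*e1 + 17/6*e2 + 8/3*e3 + 61/4*e12 + 10*e13 - e23 + 19/4*e123
Answer: 72 - 12*e1 - 3/2*e12 - 2*e23 + 19/2*e123


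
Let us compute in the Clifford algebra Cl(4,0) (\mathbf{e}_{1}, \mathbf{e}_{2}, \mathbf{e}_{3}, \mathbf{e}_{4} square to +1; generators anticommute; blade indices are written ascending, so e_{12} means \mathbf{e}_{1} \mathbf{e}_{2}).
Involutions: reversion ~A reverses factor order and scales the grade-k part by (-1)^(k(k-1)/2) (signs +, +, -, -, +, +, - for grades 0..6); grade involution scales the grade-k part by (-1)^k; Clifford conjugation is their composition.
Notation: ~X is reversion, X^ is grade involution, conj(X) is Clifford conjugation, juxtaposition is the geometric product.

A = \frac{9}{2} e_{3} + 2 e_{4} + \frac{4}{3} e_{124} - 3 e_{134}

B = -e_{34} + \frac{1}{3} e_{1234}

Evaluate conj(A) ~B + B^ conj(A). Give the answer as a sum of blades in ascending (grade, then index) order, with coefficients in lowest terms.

first term: 3 e_{1} + e_{2} + \frac{22}{9} e_{3} - \frac{9}{2} e_{4} - \frac{2}{3} e_{123} - \frac{3}{2} e_{124}
second term: -3 e_{1} - e_{2} + \frac{14}{9} e_{3} - \frac{9}{2} e_{4} - 2 e_{123} + \frac{3}{2} e_{124}
Answer: 4 e_{3} - 9 e_{4} - \frac{8}{3} e_{123}


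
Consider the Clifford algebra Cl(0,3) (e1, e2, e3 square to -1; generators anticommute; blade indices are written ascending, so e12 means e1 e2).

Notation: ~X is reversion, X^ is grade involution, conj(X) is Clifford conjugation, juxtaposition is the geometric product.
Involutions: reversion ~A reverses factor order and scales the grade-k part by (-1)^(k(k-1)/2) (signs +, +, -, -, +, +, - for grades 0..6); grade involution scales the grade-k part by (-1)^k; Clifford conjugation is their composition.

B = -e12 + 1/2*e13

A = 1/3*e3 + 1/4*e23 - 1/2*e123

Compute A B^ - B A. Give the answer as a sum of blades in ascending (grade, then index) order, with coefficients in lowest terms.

first term: 1/6*e1 - 1/4*e2 - 1/2*e3 - 1/8*e12 - 1/4*e13 - 1/3*e123
second term: -1/6*e1 - 1/4*e2 - 1/2*e3 + 1/8*e12 + 1/4*e13 - 1/3*e123
Answer: 1/3*e1 - 1/4*e12 - 1/2*e13
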